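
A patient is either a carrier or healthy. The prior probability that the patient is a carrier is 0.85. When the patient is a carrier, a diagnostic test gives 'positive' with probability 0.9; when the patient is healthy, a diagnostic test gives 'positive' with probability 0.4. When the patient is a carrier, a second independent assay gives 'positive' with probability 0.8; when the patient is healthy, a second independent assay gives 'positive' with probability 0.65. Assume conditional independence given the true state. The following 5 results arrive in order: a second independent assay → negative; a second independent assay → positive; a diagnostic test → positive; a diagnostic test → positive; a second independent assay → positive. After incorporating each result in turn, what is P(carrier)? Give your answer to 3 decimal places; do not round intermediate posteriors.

After a second independent assay='negative': P(carrier) = 0.2·0.8500 / (0.2·0.8500 + 0.35·0.1500) ≈ 0.7640
After a second independent assay='positive': P(carrier) = 0.8·0.7640 / (0.8·0.7640 + 0.65·0.2360) ≈ 0.7994
After a diagnostic test='positive': P(carrier) = 0.9·0.7994 / (0.9·0.7994 + 0.4·0.2006) ≈ 0.8997
After a diagnostic test='positive': P(carrier) = 0.9·0.8997 / (0.9·0.8997 + 0.4·0.1003) ≈ 0.9528
After a second independent assay='positive': P(carrier) = 0.8·0.9528 / (0.8·0.9528 + 0.65·0.0472) ≈ 0.9613

0.961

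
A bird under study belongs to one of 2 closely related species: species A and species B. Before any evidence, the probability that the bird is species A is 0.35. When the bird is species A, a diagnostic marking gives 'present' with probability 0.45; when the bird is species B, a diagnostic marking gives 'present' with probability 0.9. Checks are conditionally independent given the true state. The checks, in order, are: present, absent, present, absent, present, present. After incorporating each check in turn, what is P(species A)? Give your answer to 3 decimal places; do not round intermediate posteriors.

0.504

After 'present': P(species A) = 0.45·0.3500 / (0.45·0.3500 + 0.9·0.6500) ≈ 0.2121
After 'absent': P(species A) = 0.55·0.2121 / (0.55·0.2121 + 0.1·0.7879) ≈ 0.5969
After 'present': P(species A) = 0.45·0.5969 / (0.45·0.5969 + 0.9·0.4031) ≈ 0.4254
After 'absent': P(species A) = 0.55·0.4254 / (0.55·0.4254 + 0.1·0.5746) ≈ 0.8028
After 'present': P(species A) = 0.45·0.8028 / (0.45·0.8028 + 0.9·0.1972) ≈ 0.6706
After 'present': P(species A) = 0.45·0.6706 / (0.45·0.6706 + 0.9·0.3294) ≈ 0.5045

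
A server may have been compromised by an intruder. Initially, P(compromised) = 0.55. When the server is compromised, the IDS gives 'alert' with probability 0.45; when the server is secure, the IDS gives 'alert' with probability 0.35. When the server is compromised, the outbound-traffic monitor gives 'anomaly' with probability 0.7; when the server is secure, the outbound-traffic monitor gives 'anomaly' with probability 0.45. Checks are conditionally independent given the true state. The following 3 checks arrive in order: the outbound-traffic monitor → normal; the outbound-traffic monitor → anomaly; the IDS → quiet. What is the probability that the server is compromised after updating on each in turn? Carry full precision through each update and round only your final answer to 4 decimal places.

0.4674

Each posterior becomes the prior for the next update.
After the outbound-traffic monitor='normal': P(compromised) = 0.3·0.5500 / (0.3·0.5500 + 0.55·0.4500) ≈ 0.4000
After the outbound-traffic monitor='anomaly': P(compromised) = 0.7·0.4000 / (0.7·0.4000 + 0.45·0.6000) ≈ 0.5091
After the IDS='quiet': P(compromised) = 0.55·0.5091 / (0.55·0.5091 + 0.65·0.4909) ≈ 0.4674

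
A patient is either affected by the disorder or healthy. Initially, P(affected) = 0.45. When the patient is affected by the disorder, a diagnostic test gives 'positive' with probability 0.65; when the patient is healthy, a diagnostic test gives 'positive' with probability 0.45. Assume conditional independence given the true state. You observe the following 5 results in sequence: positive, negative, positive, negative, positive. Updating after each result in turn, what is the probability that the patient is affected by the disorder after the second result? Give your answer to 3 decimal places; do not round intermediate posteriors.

0.429

After 'positive': P(affected) = 0.65·0.4500 / (0.65·0.4500 + 0.45·0.5500) ≈ 0.5417
After 'negative': P(affected) = 0.35·0.5417 / (0.35·0.5417 + 0.55·0.4583) ≈ 0.4292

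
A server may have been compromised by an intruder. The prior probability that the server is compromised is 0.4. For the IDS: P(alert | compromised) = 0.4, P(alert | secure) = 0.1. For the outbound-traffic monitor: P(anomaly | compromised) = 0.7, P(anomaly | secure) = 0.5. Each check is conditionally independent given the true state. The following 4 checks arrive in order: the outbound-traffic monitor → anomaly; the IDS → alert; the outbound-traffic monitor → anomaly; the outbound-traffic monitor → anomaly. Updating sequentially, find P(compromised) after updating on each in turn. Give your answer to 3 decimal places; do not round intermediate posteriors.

0.880

After the outbound-traffic monitor='anomaly': P(compromised) = 0.7·0.4000 / (0.7·0.4000 + 0.5·0.6000) ≈ 0.4828
After the IDS='alert': P(compromised) = 0.4·0.4828 / (0.4·0.4828 + 0.1·0.5172) ≈ 0.7887
After the outbound-traffic monitor='anomaly': P(compromised) = 0.7·0.7887 / (0.7·0.7887 + 0.5·0.2113) ≈ 0.8394
After the outbound-traffic monitor='anomaly': P(compromised) = 0.7·0.8394 / (0.7·0.8394 + 0.5·0.1606) ≈ 0.8798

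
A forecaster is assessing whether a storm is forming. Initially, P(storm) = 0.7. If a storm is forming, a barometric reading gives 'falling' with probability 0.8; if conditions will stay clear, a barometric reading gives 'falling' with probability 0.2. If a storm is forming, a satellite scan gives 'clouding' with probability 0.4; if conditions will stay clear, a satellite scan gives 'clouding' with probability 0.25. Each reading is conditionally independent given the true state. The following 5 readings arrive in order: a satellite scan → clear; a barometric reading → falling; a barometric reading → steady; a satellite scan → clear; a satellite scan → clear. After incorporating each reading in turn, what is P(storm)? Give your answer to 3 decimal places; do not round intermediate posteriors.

After a satellite scan='clear': P(storm) = 0.6·0.7000 / (0.6·0.7000 + 0.75·0.3000) ≈ 0.6512
After a barometric reading='falling': P(storm) = 0.8·0.6512 / (0.8·0.6512 + 0.2·0.3488) ≈ 0.8819
After a barometric reading='steady': P(storm) = 0.2·0.8819 / (0.2·0.8819 + 0.8·0.1181) ≈ 0.6512
After a satellite scan='clear': P(storm) = 0.6·0.6512 / (0.6·0.6512 + 0.75·0.3488) ≈ 0.5989
After a satellite scan='clear': P(storm) = 0.6·0.5989 / (0.6·0.5989 + 0.75·0.4011) ≈ 0.5443

0.544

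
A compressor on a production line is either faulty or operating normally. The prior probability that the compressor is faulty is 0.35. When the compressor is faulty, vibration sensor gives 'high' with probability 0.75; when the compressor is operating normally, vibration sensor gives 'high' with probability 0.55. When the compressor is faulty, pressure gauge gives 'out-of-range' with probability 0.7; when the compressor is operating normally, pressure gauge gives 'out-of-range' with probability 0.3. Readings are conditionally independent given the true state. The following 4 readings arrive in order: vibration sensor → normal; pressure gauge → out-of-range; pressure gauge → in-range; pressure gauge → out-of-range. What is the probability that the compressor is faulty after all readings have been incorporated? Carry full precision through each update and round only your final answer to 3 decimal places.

0.411

After vibration sensor='normal': P(faulty) = 0.25·0.3500 / (0.25·0.3500 + 0.45·0.6500) ≈ 0.2303
After pressure gauge='out-of-range': P(faulty) = 0.7·0.2303 / (0.7·0.2303 + 0.3·0.7697) ≈ 0.4111
After pressure gauge='in-range': P(faulty) = 0.3·0.4111 / (0.3·0.4111 + 0.7·0.5889) ≈ 0.2303
After pressure gauge='out-of-range': P(faulty) = 0.7·0.2303 / (0.7·0.2303 + 0.3·0.7697) ≈ 0.4111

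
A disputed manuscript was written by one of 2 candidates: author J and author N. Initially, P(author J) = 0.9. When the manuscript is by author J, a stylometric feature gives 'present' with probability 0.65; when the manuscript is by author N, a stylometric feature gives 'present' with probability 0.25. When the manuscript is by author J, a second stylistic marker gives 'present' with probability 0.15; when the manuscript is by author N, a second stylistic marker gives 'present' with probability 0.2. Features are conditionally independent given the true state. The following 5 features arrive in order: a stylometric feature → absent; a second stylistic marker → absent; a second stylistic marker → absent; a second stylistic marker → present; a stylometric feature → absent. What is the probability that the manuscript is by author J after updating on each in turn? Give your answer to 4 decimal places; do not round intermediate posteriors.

0.6240

After a stylometric feature='absent': P(author J) = 0.35·0.9000 / (0.35·0.9000 + 0.75·0.1000) ≈ 0.8077
After a second stylistic marker='absent': P(author J) = 0.85·0.8077 / (0.85·0.8077 + 0.8·0.1923) ≈ 0.8169
After a second stylistic marker='absent': P(author J) = 0.85·0.8169 / (0.85·0.8169 + 0.8·0.1831) ≈ 0.8258
After a second stylistic marker='present': P(author J) = 0.15·0.8258 / (0.15·0.8258 + 0.2·0.1742) ≈ 0.7805
After a stylometric feature='absent': P(author J) = 0.35·0.7805 / (0.35·0.7805 + 0.75·0.2195) ≈ 0.6240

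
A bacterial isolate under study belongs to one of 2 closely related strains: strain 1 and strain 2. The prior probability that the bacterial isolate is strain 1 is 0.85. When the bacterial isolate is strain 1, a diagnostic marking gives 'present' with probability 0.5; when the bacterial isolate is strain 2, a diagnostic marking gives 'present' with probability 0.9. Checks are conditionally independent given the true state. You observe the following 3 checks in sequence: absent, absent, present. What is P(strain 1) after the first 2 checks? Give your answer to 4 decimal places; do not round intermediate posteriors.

0.9930

Each posterior becomes the prior for the next update.
After 'absent': P(strain 1) = 0.5·0.8500 / (0.5·0.8500 + 0.1·0.1500) ≈ 0.9659
After 'absent': P(strain 1) = 0.5·0.9659 / (0.5·0.9659 + 0.1·0.0341) ≈ 0.9930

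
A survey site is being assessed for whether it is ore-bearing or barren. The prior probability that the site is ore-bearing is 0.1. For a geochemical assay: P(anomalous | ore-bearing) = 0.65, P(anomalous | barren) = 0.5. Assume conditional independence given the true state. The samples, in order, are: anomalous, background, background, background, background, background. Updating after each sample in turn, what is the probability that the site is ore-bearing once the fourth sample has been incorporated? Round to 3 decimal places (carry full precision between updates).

After 'anomalous': P(ore) = 0.65·0.1000 / (0.65·0.1000 + 0.5·0.9000) ≈ 0.1262
After 'background': P(ore) = 0.35·0.1262 / (0.35·0.1262 + 0.5·0.8738) ≈ 0.0918
After 'background': P(ore) = 0.35·0.0918 / (0.35·0.0918 + 0.5·0.9082) ≈ 0.0661
After 'background': P(ore) = 0.35·0.0661 / (0.35·0.0661 + 0.5·0.9339) ≈ 0.0472

0.047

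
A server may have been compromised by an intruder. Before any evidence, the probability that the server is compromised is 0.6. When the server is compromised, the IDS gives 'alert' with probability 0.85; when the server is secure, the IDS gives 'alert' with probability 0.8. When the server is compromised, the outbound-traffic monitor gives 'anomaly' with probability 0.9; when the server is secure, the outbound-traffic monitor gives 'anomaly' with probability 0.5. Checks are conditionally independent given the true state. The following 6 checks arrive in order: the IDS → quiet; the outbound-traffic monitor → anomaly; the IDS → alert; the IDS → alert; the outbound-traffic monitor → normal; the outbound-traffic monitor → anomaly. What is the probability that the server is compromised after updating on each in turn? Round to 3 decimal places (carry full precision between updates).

0.451

After the IDS='quiet': P(compromised) = 0.15·0.6000 / (0.15·0.6000 + 0.2·0.4000) ≈ 0.5294
After the outbound-traffic monitor='anomaly': P(compromised) = 0.9·0.5294 / (0.9·0.5294 + 0.5·0.4706) ≈ 0.6694
After the IDS='alert': P(compromised) = 0.85·0.6694 / (0.85·0.6694 + 0.8·0.3306) ≈ 0.6827
After the IDS='alert': P(compromised) = 0.85·0.6827 / (0.85·0.6827 + 0.8·0.3173) ≈ 0.6957
After the outbound-traffic monitor='normal': P(compromised) = 0.1·0.6957 / (0.1·0.6957 + 0.5·0.3043) ≈ 0.3138
After the outbound-traffic monitor='anomaly': P(compromised) = 0.9·0.3138 / (0.9·0.3138 + 0.5·0.6862) ≈ 0.4514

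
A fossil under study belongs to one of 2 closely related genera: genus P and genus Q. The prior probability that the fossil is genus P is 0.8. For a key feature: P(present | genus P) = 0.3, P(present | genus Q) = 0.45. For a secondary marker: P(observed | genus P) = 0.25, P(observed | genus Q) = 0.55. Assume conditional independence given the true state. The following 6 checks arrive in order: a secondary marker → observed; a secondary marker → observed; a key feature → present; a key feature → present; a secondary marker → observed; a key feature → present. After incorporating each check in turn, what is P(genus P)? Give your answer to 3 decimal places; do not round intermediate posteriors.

After a secondary marker='observed': P(genus P) = 0.25·0.8000 / (0.25·0.8000 + 0.55·0.2000) ≈ 0.6452
After a secondary marker='observed': P(genus P) = 0.25·0.6452 / (0.25·0.6452 + 0.55·0.3548) ≈ 0.4525
After a key feature='present': P(genus P) = 0.3·0.4525 / (0.3·0.4525 + 0.45·0.5475) ≈ 0.3552
After a key feature='present': P(genus P) = 0.3·0.3552 / (0.3·0.3552 + 0.45·0.6448) ≈ 0.2686
After a secondary marker='observed': P(genus P) = 0.25·0.2686 / (0.25·0.2686 + 0.55·0.7314) ≈ 0.1431
After a key feature='present': P(genus P) = 0.3·0.1431 / (0.3·0.1431 + 0.45·0.8569) ≈ 0.1002

0.100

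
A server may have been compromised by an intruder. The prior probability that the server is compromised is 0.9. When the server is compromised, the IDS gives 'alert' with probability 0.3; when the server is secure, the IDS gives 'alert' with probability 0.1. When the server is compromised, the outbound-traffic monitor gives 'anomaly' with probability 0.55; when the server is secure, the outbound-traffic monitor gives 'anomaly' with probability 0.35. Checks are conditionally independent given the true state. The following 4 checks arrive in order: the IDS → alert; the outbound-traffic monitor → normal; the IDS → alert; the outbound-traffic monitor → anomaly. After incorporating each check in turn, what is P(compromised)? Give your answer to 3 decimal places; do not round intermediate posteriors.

0.989

After the IDS='alert': P(compromised) = 0.3·0.9000 / (0.3·0.9000 + 0.1·0.1000) ≈ 0.9643
After the outbound-traffic monitor='normal': P(compromised) = 0.45·0.9643 / (0.45·0.9643 + 0.65·0.0357) ≈ 0.9492
After the IDS='alert': P(compromised) = 0.3·0.9492 / (0.3·0.9492 + 0.1·0.0508) ≈ 0.9825
After the outbound-traffic monitor='anomaly': P(compromised) = 0.55·0.9825 / (0.55·0.9825 + 0.35·0.0175) ≈ 0.9888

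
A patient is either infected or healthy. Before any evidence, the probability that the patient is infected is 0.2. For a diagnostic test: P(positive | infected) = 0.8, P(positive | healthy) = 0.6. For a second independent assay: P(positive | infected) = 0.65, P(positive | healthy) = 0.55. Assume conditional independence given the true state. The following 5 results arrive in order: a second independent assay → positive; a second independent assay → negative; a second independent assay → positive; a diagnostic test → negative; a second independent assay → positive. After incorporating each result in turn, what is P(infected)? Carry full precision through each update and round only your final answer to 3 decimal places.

After a second independent assay='positive': P(infected) = 0.65·0.2000 / (0.65·0.2000 + 0.55·0.8000) ≈ 0.2281
After a second independent assay='negative': P(infected) = 0.35·0.2281 / (0.35·0.2281 + 0.45·0.7719) ≈ 0.1869
After a second independent assay='positive': P(infected) = 0.65·0.1869 / (0.65·0.1869 + 0.55·0.8131) ≈ 0.2136
After a diagnostic test='negative': P(infected) = 0.2·0.2136 / (0.2·0.2136 + 0.4·0.7864) ≈ 0.1196
After a second independent assay='positive': P(infected) = 0.65·0.1196 / (0.65·0.1196 + 0.55·0.8804) ≈ 0.1383

0.138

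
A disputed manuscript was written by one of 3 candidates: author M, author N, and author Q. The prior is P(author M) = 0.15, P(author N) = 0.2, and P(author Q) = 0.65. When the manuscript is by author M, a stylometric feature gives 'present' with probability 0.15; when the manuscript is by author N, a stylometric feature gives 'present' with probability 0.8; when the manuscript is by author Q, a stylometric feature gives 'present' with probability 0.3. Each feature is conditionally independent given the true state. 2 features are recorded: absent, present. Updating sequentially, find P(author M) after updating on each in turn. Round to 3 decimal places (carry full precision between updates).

After 'absent': normaliser = 0.85·0.1500 + 0.2·0.2000 + 0.7·0.6500; P(author M) ≈ 0.2048, P(author N) ≈ 0.0643, P(author Q) ≈ 0.7309
After 'present': normaliser = 0.15·0.2048 + 0.8·0.0643 + 0.3·0.7309; P(author M) ≈ 0.1019, P(author N) ≈ 0.1706, P(author Q) ≈ 0.7275

0.102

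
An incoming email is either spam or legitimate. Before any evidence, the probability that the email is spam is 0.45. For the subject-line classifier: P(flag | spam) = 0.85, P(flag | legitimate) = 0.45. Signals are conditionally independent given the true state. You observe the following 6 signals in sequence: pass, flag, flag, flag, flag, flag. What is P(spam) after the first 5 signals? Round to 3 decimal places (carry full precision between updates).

After 'pass': P(spam) = 0.15·0.4500 / (0.15·0.4500 + 0.55·0.5500) ≈ 0.1824
After 'flag': P(spam) = 0.85·0.1824 / (0.85·0.1824 + 0.45·0.8176) ≈ 0.2965
After 'flag': P(spam) = 0.85·0.2965 / (0.85·0.2965 + 0.45·0.7035) ≈ 0.4433
After 'flag': P(spam) = 0.85·0.4433 / (0.85·0.4433 + 0.45·0.5567) ≈ 0.6006
After 'flag': P(spam) = 0.85·0.6006 / (0.85·0.6006 + 0.45·0.3994) ≈ 0.7396

0.740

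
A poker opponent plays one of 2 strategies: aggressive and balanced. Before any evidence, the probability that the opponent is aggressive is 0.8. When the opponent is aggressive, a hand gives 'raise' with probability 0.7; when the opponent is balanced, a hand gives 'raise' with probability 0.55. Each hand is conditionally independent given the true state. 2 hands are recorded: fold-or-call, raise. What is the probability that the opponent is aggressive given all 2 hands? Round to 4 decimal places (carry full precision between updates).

0.7724

Each posterior becomes the prior for the next update.
After 'fold-or-call': P(aggressive) = 0.3·0.8000 / (0.3·0.8000 + 0.45·0.2000) ≈ 0.7273
After 'raise': P(aggressive) = 0.7·0.7273 / (0.7·0.7273 + 0.55·0.2727) ≈ 0.7724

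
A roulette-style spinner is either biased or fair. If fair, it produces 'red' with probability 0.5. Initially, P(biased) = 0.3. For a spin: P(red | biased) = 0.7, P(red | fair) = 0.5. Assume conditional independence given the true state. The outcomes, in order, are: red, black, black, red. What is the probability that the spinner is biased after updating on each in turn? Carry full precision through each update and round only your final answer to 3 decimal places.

0.232

After 'red': P(biased) = 0.7·0.3000 / (0.7·0.3000 + 0.5·0.7000) ≈ 0.3750
After 'black': P(biased) = 0.3·0.3750 / (0.3·0.3750 + 0.5·0.6250) ≈ 0.2647
After 'black': P(biased) = 0.3·0.2647 / (0.3·0.2647 + 0.5·0.7353) ≈ 0.1776
After 'red': P(biased) = 0.7·0.1776 / (0.7·0.1776 + 0.5·0.8224) ≈ 0.2322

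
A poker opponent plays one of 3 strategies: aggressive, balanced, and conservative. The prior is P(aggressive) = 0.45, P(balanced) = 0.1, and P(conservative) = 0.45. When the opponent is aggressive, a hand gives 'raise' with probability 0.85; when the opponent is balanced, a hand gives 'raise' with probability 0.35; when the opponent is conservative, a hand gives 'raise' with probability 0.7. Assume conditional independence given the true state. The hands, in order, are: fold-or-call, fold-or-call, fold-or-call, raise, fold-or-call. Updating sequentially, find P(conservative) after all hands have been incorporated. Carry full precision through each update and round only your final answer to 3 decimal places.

After 'fold-or-call': normaliser = 0.15·0.4500 + 0.65·0.1000 + 0.3·0.4500; P(aggressive) ≈ 0.2523, P(balanced) ≈ 0.2430, P(conservative) ≈ 0.5047
After 'fold-or-call': normaliser = 0.15·0.2523 + 0.65·0.2430 + 0.3·0.5047; P(aggressive) ≈ 0.1090, P(balanced) ≈ 0.4549, P(conservative) ≈ 0.4361
After 'fold-or-call': normaliser = 0.15·0.1090 + 0.65·0.4549 + 0.3·0.4361; P(aggressive) ≈ 0.0369, P(balanced) ≈ 0.6677, P(conservative) ≈ 0.2954
After 'raise': normaliser = 0.85·0.0369 + 0.35·0.6677 + 0.7·0.2954; P(aggressive) ≈ 0.0665, P(balanced) ≈ 0.4953, P(conservative) ≈ 0.4382
After 'fold-or-call': normaliser = 0.15·0.0665 + 0.65·0.4953 + 0.3·0.4382; P(aggressive) ≈ 0.0215, P(balanced) ≈ 0.6947, P(conservative) ≈ 0.2837

0.284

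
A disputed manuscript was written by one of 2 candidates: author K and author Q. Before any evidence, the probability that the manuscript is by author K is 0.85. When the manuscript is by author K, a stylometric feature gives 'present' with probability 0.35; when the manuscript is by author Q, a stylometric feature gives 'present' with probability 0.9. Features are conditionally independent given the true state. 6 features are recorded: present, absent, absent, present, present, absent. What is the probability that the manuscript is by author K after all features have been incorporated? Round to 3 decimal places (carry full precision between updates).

After 'present': P(author K) = 0.35·0.8500 / (0.35·0.8500 + 0.9·0.1500) ≈ 0.6879
After 'absent': P(author K) = 0.65·0.6879 / (0.65·0.6879 + 0.1·0.3121) ≈ 0.9347
After 'absent': P(author K) = 0.65·0.9347 / (0.65·0.9347 + 0.1·0.0653) ≈ 0.9894
After 'present': P(author K) = 0.35·0.9894 / (0.35·0.9894 + 0.9·0.0106) ≈ 0.9731
After 'present': P(author K) = 0.35·0.9731 / (0.35·0.9731 + 0.9·0.0269) ≈ 0.9337
After 'absent': P(author K) = 0.65·0.9337 / (0.65·0.9337 + 0.1·0.0663) ≈ 0.9892

0.989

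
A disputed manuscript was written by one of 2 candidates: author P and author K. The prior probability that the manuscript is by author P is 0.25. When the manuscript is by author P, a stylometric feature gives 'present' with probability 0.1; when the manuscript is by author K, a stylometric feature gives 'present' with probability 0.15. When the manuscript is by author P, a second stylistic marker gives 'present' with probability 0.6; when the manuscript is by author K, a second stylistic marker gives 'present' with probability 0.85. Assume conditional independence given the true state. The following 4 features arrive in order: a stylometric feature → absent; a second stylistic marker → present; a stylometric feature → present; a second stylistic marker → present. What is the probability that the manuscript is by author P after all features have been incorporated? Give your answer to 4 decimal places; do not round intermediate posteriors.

Apply Bayes' rule sequentially, carrying P(author P) forward.
After a stylometric feature='absent': P(author P) = 0.9·0.2500 / (0.9·0.2500 + 0.85·0.7500) ≈ 0.2609
After a second stylistic marker='present': P(author P) = 0.6·0.2609 / (0.6·0.2609 + 0.85·0.7391) ≈ 0.1994
After a stylometric feature='present': P(author P) = 0.1·0.1994 / (0.1·0.1994 + 0.15·0.8006) ≈ 0.1424
After a second stylistic marker='present': P(author P) = 0.6·0.1424 / (0.6·0.1424 + 0.85·0.8576) ≈ 0.1049

0.1049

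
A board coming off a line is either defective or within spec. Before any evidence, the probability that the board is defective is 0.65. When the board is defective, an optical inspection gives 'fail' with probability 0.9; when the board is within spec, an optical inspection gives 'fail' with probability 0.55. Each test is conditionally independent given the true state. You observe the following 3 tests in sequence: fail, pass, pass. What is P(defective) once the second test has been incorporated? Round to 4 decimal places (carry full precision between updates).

After 'fail': P(defective) = 0.9·0.6500 / (0.9·0.6500 + 0.55·0.3500) ≈ 0.7524
After 'pass': P(defective) = 0.1·0.7524 / (0.1·0.7524 + 0.45·0.2476) ≈ 0.4031

0.4031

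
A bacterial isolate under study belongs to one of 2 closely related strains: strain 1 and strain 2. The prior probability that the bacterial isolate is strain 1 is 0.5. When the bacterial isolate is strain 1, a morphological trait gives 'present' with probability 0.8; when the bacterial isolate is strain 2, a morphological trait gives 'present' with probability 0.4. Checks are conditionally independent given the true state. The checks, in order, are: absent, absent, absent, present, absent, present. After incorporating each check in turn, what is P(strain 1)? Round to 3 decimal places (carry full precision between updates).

After 'absent': P(strain 1) = 0.2·0.5000 / (0.2·0.5000 + 0.6·0.5000) ≈ 0.2500
After 'absent': P(strain 1) = 0.2·0.2500 / (0.2·0.2500 + 0.6·0.7500) ≈ 0.1000
After 'absent': P(strain 1) = 0.2·0.1000 / (0.2·0.1000 + 0.6·0.9000) ≈ 0.0357
After 'present': P(strain 1) = 0.8·0.0357 / (0.8·0.0357 + 0.4·0.9643) ≈ 0.0690
After 'absent': P(strain 1) = 0.2·0.0690 / (0.2·0.0690 + 0.6·0.9310) ≈ 0.0241
After 'present': P(strain 1) = 0.8·0.0241 / (0.8·0.0241 + 0.4·0.9759) ≈ 0.0471

0.047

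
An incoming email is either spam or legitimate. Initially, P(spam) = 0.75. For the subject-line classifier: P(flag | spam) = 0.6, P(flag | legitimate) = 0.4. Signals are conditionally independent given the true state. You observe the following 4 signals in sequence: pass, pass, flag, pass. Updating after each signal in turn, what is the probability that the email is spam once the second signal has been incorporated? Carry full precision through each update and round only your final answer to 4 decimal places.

Each posterior becomes the prior for the next update.
After 'pass': P(spam) = 0.4·0.7500 / (0.4·0.7500 + 0.6·0.2500) ≈ 0.6667
After 'pass': P(spam) = 0.4·0.6667 / (0.4·0.6667 + 0.6·0.3333) ≈ 0.5714

0.5714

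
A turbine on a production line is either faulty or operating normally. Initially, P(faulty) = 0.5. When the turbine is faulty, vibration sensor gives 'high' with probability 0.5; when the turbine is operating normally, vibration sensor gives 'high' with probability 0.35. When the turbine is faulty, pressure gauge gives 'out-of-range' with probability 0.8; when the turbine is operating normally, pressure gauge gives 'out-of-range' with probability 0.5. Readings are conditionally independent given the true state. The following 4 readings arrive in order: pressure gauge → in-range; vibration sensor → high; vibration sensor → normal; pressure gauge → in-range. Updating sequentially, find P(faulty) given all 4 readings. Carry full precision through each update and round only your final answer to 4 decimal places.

0.1495

After pressure gauge='in-range': P(faulty) = 0.2·0.5000 / (0.2·0.5000 + 0.5·0.5000) ≈ 0.2857
After vibration sensor='high': P(faulty) = 0.5·0.2857 / (0.5·0.2857 + 0.35·0.7143) ≈ 0.3636
After vibration sensor='normal': P(faulty) = 0.5·0.3636 / (0.5·0.3636 + 0.65·0.6364) ≈ 0.3053
After pressure gauge='in-range': P(faulty) = 0.2·0.3053 / (0.2·0.3053 + 0.5·0.6947) ≈ 0.1495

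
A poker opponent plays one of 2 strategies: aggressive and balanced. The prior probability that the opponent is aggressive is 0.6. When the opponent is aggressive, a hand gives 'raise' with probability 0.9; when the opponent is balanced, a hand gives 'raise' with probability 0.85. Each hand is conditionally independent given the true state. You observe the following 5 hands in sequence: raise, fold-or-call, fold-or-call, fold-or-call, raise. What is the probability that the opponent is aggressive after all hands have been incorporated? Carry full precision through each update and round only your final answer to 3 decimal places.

After 'raise': P(aggressive) = 0.9·0.6000 / (0.9·0.6000 + 0.85·0.4000) ≈ 0.6136
After 'fold-or-call': P(aggressive) = 0.1·0.6136 / (0.1·0.6136 + 0.15·0.3864) ≈ 0.5143
After 'fold-or-call': P(aggressive) = 0.1·0.5143 / (0.1·0.5143 + 0.15·0.4857) ≈ 0.4138
After 'fold-or-call': P(aggressive) = 0.1·0.4138 / (0.1·0.4138 + 0.15·0.5862) ≈ 0.3200
After 'raise': P(aggressive) = 0.9·0.3200 / (0.9·0.3200 + 0.85·0.6800) ≈ 0.3326

0.333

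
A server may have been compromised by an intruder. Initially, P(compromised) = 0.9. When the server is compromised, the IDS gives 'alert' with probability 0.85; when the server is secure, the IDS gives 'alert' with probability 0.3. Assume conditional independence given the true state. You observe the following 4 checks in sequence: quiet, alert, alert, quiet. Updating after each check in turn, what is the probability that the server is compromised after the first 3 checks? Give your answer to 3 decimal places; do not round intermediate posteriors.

0.939

After 'quiet': P(compromised) = 0.15·0.9000 / (0.15·0.9000 + 0.7·0.1000) ≈ 0.6585
After 'alert': P(compromised) = 0.85·0.6585 / (0.85·0.6585 + 0.3·0.3415) ≈ 0.8453
After 'alert': P(compromised) = 0.85·0.8453 / (0.85·0.8453 + 0.3·0.1547) ≈ 0.9393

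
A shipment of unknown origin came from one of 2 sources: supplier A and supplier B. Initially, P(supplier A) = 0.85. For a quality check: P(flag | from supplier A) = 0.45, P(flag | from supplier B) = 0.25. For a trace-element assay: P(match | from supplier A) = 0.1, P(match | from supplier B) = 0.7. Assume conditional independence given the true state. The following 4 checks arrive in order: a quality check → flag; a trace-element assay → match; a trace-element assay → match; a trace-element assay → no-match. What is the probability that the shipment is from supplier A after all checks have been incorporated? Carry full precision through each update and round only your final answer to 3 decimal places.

0.384

Apply Bayes' rule sequentially, carrying P(supplier A) forward.
After a quality check='flag': P(supplier A) = 0.45·0.8500 / (0.45·0.8500 + 0.25·0.1500) ≈ 0.9107
After a trace-element assay='match': P(supplier A) = 0.1·0.9107 / (0.1·0.9107 + 0.7·0.0893) ≈ 0.5930
After a trace-element assay='match': P(supplier A) = 0.1·0.5930 / (0.1·0.5930 + 0.7·0.4070) ≈ 0.1723
After a trace-element assay='no-match': P(supplier A) = 0.9·0.1723 / (0.9·0.1723 + 0.3·0.8277) ≈ 0.3844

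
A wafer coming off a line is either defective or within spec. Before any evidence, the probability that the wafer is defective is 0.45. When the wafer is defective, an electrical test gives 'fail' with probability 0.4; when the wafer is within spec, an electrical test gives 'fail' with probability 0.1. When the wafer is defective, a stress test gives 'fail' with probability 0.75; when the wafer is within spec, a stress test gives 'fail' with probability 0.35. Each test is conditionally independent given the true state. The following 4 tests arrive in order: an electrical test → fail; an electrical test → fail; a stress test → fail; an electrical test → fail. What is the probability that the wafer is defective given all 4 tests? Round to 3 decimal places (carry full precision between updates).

0.991

After an electrical test='fail': P(defective) = 0.4·0.4500 / (0.4·0.4500 + 0.1·0.5500) ≈ 0.7660
After an electrical test='fail': P(defective) = 0.4·0.7660 / (0.4·0.7660 + 0.1·0.2340) ≈ 0.9290
After a stress test='fail': P(defective) = 0.75·0.9290 / (0.75·0.9290 + 0.35·0.0710) ≈ 0.9656
After an electrical test='fail': P(defective) = 0.4·0.9656 / (0.4·0.9656 + 0.1·0.0344) ≈ 0.9912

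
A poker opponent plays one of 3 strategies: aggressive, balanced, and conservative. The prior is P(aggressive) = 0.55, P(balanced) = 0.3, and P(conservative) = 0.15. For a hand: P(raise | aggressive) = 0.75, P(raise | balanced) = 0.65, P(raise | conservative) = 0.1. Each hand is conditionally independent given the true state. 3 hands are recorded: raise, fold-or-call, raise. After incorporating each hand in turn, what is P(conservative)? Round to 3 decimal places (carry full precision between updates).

After 'raise': normaliser = 0.75·0.5500 + 0.65·0.3000 + 0.1·0.1500; P(aggressive) ≈ 0.6627, P(balanced) ≈ 0.3133, P(conservative) ≈ 0.0241
After 'fold-or-call': normaliser = 0.25·0.6627 + 0.35·0.3133 + 0.9·0.0241; P(aggressive) ≈ 0.5578, P(balanced) ≈ 0.3692, P(conservative) ≈ 0.0730
After 'raise': normaliser = 0.75·0.5578 + 0.65·0.3692 + 0.1·0.0730; P(aggressive) ≈ 0.6285, P(balanced) ≈ 0.3605, P(conservative) ≈ 0.0110

0.011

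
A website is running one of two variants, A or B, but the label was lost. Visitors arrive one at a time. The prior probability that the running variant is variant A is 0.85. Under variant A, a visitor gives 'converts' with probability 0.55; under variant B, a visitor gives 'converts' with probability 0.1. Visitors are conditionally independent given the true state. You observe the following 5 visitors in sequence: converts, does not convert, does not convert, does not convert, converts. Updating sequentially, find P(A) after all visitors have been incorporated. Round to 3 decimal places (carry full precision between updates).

0.955

Apply Bayes' rule sequentially, carrying P(A) forward.
After 'converts': P(A) = 0.55·0.8500 / (0.55·0.8500 + 0.1·0.1500) ≈ 0.9689
After 'does not convert': P(A) = 0.45·0.9689 / (0.45·0.9689 + 0.9·0.0311) ≈ 0.9397
After 'does not convert': P(A) = 0.45·0.9397 / (0.45·0.9397 + 0.9·0.0603) ≈ 0.8863
After 'does not convert': P(A) = 0.45·0.8863 / (0.45·0.8863 + 0.9·0.1137) ≈ 0.7957
After 'converts': P(A) = 0.55·0.7957 / (0.55·0.7957 + 0.1·0.2043) ≈ 0.9554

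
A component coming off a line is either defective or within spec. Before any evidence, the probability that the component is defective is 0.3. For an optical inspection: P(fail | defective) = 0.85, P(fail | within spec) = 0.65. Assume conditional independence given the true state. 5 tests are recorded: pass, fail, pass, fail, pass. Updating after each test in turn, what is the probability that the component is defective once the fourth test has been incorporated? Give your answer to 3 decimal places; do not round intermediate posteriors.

0.119

After 'pass': P(defective) = 0.15·0.3000 / (0.15·0.3000 + 0.35·0.7000) ≈ 0.1552
After 'fail': P(defective) = 0.85·0.1552 / (0.85·0.1552 + 0.65·0.8448) ≈ 0.1937
After 'pass': P(defective) = 0.15·0.1937 / (0.15·0.1937 + 0.35·0.8063) ≈ 0.0933
After 'fail': P(defective) = 0.85·0.0933 / (0.85·0.0933 + 0.65·0.9067) ≈ 0.1186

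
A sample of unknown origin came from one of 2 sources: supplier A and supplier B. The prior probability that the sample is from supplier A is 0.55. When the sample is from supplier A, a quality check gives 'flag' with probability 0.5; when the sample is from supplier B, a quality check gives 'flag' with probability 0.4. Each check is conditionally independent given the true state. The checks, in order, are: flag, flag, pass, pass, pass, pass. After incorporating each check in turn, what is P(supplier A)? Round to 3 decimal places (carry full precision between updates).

After 'flag': P(supplier A) = 0.5·0.5500 / (0.5·0.5500 + 0.4·0.4500) ≈ 0.6044
After 'flag': P(supplier A) = 0.5·0.6044 / (0.5·0.6044 + 0.4·0.3956) ≈ 0.6563
After 'pass': P(supplier A) = 0.5·0.6563 / (0.5·0.6563 + 0.6·0.3437) ≈ 0.6141
After 'pass': P(supplier A) = 0.5·0.6141 / (0.5·0.6141 + 0.6·0.3859) ≈ 0.5701
After 'pass': P(supplier A) = 0.5·0.5701 / (0.5·0.5701 + 0.6·0.4299) ≈ 0.5250
After 'pass': P(supplier A) = 0.5·0.5250 / (0.5·0.5250 + 0.6·0.4750) ≈ 0.4794

0.479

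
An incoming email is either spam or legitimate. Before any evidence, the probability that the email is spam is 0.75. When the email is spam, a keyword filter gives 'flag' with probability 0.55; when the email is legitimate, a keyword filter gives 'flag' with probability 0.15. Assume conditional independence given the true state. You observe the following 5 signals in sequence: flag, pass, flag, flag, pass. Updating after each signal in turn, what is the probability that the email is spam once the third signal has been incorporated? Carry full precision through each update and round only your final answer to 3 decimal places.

0.955

After 'flag': P(spam) = 0.55·0.7500 / (0.55·0.7500 + 0.15·0.2500) ≈ 0.9167
After 'pass': P(spam) = 0.45·0.9167 / (0.45·0.9167 + 0.85·0.0833) ≈ 0.8534
After 'flag': P(spam) = 0.55·0.8534 / (0.55·0.8534 + 0.15·0.1466) ≈ 0.9553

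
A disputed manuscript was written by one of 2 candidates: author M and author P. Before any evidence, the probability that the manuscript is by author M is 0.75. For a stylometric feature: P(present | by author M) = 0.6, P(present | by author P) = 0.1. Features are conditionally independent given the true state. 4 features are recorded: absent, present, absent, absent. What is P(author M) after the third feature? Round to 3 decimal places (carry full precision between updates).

Apply Bayes' rule sequentially, carrying P(author M) forward.
After 'absent': P(author M) = 0.4·0.7500 / (0.4·0.7500 + 0.9·0.2500) ≈ 0.5714
After 'present': P(author M) = 0.6·0.5714 / (0.6·0.5714 + 0.1·0.4286) ≈ 0.8889
After 'absent': P(author M) = 0.4·0.8889 / (0.4·0.8889 + 0.9·0.1111) ≈ 0.7805

0.780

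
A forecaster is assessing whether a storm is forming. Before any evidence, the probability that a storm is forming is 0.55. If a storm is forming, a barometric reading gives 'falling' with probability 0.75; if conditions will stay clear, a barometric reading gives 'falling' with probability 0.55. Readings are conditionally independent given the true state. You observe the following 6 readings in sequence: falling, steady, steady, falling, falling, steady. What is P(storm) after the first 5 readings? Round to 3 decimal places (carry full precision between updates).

After 'falling': P(storm) = 0.75·0.5500 / (0.75·0.5500 + 0.55·0.4500) ≈ 0.6250
After 'steady': P(storm) = 0.25·0.6250 / (0.25·0.6250 + 0.45·0.3750) ≈ 0.4808
After 'steady': P(storm) = 0.25·0.4808 / (0.25·0.4808 + 0.45·0.5192) ≈ 0.3397
After 'falling': P(storm) = 0.75·0.3397 / (0.75·0.3397 + 0.55·0.6603) ≈ 0.4123
After 'falling': P(storm) = 0.75·0.4123 / (0.75·0.4123 + 0.55·0.5877) ≈ 0.4889

0.489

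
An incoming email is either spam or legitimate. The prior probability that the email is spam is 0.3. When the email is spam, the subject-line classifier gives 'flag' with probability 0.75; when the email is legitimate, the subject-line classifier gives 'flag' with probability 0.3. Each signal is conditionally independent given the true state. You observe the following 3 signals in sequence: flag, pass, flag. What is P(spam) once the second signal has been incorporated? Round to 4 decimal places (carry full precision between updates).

0.2768

After 'flag': P(spam) = 0.75·0.3000 / (0.75·0.3000 + 0.3·0.7000) ≈ 0.5172
After 'pass': P(spam) = 0.25·0.5172 / (0.25·0.5172 + 0.7·0.4828) ≈ 0.2768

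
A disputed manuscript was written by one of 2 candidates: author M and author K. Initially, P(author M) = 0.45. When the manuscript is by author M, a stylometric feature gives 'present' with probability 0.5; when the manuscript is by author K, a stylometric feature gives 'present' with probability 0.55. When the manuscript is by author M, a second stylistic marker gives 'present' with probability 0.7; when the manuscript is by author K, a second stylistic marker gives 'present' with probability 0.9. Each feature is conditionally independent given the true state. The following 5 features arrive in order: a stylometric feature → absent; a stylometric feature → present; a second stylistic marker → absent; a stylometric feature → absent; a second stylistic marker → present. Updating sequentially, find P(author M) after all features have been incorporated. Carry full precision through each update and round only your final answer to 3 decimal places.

Apply Bayes' rule sequentially, carrying P(author M) forward.
After a stylometric feature='absent': P(author M) = 0.5·0.4500 / (0.5·0.4500 + 0.45·0.5500) ≈ 0.4762
After a stylometric feature='present': P(author M) = 0.5·0.4762 / (0.5·0.4762 + 0.55·0.5238) ≈ 0.4525
After a second stylistic marker='absent': P(author M) = 0.3·0.4525 / (0.3·0.4525 + 0.1·0.5475) ≈ 0.7126
After a stylometric feature='absent': P(author M) = 0.5·0.7126 / (0.5·0.7126 + 0.45·0.2874) ≈ 0.7337
After a second stylistic marker='present': P(author M) = 0.7·0.7337 / (0.7·0.7337 + 0.9·0.2663) ≈ 0.6818

0.682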